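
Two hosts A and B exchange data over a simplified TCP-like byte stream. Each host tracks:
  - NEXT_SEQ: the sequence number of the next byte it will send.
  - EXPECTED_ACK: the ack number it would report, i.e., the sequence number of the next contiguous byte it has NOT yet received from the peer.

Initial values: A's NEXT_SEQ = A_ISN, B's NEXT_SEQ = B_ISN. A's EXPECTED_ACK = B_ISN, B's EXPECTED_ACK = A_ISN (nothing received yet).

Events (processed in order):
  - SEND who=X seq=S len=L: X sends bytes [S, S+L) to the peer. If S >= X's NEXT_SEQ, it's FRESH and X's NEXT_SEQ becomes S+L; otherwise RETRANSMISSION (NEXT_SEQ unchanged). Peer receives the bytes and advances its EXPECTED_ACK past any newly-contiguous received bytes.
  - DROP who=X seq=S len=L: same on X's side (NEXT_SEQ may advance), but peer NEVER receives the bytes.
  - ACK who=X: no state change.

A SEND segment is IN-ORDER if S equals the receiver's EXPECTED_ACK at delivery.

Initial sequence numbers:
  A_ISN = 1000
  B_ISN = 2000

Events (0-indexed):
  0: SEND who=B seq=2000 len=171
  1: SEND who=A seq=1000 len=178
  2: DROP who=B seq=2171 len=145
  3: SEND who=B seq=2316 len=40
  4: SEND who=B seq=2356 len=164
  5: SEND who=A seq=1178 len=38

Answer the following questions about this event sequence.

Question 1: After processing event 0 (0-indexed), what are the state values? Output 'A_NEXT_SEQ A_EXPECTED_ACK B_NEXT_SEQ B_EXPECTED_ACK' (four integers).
After event 0: A_seq=1000 A_ack=2171 B_seq=2171 B_ack=1000

1000 2171 2171 1000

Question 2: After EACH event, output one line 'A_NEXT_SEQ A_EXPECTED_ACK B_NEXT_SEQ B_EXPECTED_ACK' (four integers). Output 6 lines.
1000 2171 2171 1000
1178 2171 2171 1178
1178 2171 2316 1178
1178 2171 2356 1178
1178 2171 2520 1178
1216 2171 2520 1216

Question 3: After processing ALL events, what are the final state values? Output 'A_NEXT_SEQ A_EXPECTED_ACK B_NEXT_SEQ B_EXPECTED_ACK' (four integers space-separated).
After event 0: A_seq=1000 A_ack=2171 B_seq=2171 B_ack=1000
After event 1: A_seq=1178 A_ack=2171 B_seq=2171 B_ack=1178
After event 2: A_seq=1178 A_ack=2171 B_seq=2316 B_ack=1178
After event 3: A_seq=1178 A_ack=2171 B_seq=2356 B_ack=1178
After event 4: A_seq=1178 A_ack=2171 B_seq=2520 B_ack=1178
After event 5: A_seq=1216 A_ack=2171 B_seq=2520 B_ack=1216

Answer: 1216 2171 2520 1216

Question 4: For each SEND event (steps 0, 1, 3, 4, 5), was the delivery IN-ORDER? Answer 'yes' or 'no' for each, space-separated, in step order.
Step 0: SEND seq=2000 -> in-order
Step 1: SEND seq=1000 -> in-order
Step 3: SEND seq=2316 -> out-of-order
Step 4: SEND seq=2356 -> out-of-order
Step 5: SEND seq=1178 -> in-order

Answer: yes yes no no yes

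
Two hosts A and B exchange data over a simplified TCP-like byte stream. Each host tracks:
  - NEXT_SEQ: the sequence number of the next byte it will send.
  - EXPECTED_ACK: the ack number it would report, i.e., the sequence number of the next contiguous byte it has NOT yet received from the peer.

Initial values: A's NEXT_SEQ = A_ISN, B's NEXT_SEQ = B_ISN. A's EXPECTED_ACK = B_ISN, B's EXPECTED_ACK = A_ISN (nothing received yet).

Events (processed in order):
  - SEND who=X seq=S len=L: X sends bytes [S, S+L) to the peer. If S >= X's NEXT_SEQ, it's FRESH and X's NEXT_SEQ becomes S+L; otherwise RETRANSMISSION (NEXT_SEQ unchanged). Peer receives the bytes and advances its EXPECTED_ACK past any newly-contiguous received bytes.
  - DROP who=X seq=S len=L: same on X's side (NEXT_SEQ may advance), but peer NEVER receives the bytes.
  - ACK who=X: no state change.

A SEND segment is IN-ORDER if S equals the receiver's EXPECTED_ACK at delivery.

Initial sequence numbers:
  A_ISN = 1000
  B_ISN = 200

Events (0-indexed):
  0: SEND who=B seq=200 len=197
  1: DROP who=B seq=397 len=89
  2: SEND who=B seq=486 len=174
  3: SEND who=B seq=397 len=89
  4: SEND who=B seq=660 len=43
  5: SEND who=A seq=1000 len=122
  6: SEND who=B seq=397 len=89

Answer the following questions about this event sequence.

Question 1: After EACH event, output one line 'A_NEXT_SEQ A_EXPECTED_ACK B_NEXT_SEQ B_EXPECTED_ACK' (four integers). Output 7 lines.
1000 397 397 1000
1000 397 486 1000
1000 397 660 1000
1000 660 660 1000
1000 703 703 1000
1122 703 703 1122
1122 703 703 1122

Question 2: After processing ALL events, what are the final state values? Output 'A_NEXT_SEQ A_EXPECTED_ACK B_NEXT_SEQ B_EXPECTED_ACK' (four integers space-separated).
After event 0: A_seq=1000 A_ack=397 B_seq=397 B_ack=1000
After event 1: A_seq=1000 A_ack=397 B_seq=486 B_ack=1000
After event 2: A_seq=1000 A_ack=397 B_seq=660 B_ack=1000
After event 3: A_seq=1000 A_ack=660 B_seq=660 B_ack=1000
After event 4: A_seq=1000 A_ack=703 B_seq=703 B_ack=1000
After event 5: A_seq=1122 A_ack=703 B_seq=703 B_ack=1122
After event 6: A_seq=1122 A_ack=703 B_seq=703 B_ack=1122

Answer: 1122 703 703 1122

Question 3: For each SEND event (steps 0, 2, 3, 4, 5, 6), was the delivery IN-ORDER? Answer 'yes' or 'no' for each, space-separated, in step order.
Answer: yes no yes yes yes no

Derivation:
Step 0: SEND seq=200 -> in-order
Step 2: SEND seq=486 -> out-of-order
Step 3: SEND seq=397 -> in-order
Step 4: SEND seq=660 -> in-order
Step 5: SEND seq=1000 -> in-order
Step 6: SEND seq=397 -> out-of-order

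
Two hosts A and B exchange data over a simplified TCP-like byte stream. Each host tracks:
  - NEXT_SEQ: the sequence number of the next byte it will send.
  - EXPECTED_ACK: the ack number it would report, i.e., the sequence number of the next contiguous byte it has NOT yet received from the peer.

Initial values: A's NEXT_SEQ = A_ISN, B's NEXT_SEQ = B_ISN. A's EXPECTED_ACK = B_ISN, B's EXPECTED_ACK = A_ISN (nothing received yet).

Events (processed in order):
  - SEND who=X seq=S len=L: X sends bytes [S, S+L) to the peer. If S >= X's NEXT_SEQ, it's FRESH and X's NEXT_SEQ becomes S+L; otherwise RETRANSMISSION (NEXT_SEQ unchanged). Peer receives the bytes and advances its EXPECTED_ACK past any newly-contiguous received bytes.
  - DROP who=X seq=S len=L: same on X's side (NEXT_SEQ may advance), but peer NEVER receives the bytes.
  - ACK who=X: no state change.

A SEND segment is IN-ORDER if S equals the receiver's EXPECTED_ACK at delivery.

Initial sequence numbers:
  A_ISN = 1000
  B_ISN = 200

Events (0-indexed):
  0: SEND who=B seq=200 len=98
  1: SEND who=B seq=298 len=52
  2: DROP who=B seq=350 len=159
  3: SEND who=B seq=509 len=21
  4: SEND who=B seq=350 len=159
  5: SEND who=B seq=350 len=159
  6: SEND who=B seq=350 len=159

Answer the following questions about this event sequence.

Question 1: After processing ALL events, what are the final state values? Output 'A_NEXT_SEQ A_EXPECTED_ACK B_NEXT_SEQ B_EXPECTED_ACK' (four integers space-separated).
After event 0: A_seq=1000 A_ack=298 B_seq=298 B_ack=1000
After event 1: A_seq=1000 A_ack=350 B_seq=350 B_ack=1000
After event 2: A_seq=1000 A_ack=350 B_seq=509 B_ack=1000
After event 3: A_seq=1000 A_ack=350 B_seq=530 B_ack=1000
After event 4: A_seq=1000 A_ack=530 B_seq=530 B_ack=1000
After event 5: A_seq=1000 A_ack=530 B_seq=530 B_ack=1000
After event 6: A_seq=1000 A_ack=530 B_seq=530 B_ack=1000

Answer: 1000 530 530 1000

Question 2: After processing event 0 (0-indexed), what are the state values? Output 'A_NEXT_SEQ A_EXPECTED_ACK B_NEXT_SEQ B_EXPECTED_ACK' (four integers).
After event 0: A_seq=1000 A_ack=298 B_seq=298 B_ack=1000

1000 298 298 1000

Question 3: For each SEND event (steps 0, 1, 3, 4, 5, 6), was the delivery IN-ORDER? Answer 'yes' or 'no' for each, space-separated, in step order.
Step 0: SEND seq=200 -> in-order
Step 1: SEND seq=298 -> in-order
Step 3: SEND seq=509 -> out-of-order
Step 4: SEND seq=350 -> in-order
Step 5: SEND seq=350 -> out-of-order
Step 6: SEND seq=350 -> out-of-order

Answer: yes yes no yes no no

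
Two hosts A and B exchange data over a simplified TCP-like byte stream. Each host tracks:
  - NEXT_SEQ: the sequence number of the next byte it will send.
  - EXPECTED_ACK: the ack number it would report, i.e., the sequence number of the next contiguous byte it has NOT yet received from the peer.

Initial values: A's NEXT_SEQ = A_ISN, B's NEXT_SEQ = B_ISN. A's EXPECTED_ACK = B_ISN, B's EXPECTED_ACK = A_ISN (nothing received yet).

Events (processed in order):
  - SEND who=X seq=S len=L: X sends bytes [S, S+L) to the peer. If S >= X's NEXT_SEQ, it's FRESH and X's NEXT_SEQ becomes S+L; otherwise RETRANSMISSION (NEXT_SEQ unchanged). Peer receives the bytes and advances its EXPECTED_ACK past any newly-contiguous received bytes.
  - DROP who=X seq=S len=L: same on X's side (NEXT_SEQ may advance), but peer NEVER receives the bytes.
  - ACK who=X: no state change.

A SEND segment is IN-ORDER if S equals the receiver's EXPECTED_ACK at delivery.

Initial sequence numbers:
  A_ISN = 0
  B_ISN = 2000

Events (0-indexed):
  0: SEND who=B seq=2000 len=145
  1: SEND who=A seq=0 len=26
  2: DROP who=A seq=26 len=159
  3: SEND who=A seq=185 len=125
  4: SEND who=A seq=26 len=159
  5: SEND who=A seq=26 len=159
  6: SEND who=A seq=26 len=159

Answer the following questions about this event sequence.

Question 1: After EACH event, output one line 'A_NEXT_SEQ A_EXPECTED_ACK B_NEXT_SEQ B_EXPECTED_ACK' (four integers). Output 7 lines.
0 2145 2145 0
26 2145 2145 26
185 2145 2145 26
310 2145 2145 26
310 2145 2145 310
310 2145 2145 310
310 2145 2145 310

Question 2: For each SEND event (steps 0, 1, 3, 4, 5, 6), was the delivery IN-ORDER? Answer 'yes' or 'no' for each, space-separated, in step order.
Step 0: SEND seq=2000 -> in-order
Step 1: SEND seq=0 -> in-order
Step 3: SEND seq=185 -> out-of-order
Step 4: SEND seq=26 -> in-order
Step 5: SEND seq=26 -> out-of-order
Step 6: SEND seq=26 -> out-of-order

Answer: yes yes no yes no no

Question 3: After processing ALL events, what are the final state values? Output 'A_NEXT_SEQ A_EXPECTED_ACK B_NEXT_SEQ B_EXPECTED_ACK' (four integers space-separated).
After event 0: A_seq=0 A_ack=2145 B_seq=2145 B_ack=0
After event 1: A_seq=26 A_ack=2145 B_seq=2145 B_ack=26
After event 2: A_seq=185 A_ack=2145 B_seq=2145 B_ack=26
After event 3: A_seq=310 A_ack=2145 B_seq=2145 B_ack=26
After event 4: A_seq=310 A_ack=2145 B_seq=2145 B_ack=310
After event 5: A_seq=310 A_ack=2145 B_seq=2145 B_ack=310
After event 6: A_seq=310 A_ack=2145 B_seq=2145 B_ack=310

Answer: 310 2145 2145 310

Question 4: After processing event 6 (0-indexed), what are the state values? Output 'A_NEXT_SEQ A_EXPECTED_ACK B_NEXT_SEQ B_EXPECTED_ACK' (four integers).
After event 0: A_seq=0 A_ack=2145 B_seq=2145 B_ack=0
After event 1: A_seq=26 A_ack=2145 B_seq=2145 B_ack=26
After event 2: A_seq=185 A_ack=2145 B_seq=2145 B_ack=26
After event 3: A_seq=310 A_ack=2145 B_seq=2145 B_ack=26
After event 4: A_seq=310 A_ack=2145 B_seq=2145 B_ack=310
After event 5: A_seq=310 A_ack=2145 B_seq=2145 B_ack=310
After event 6: A_seq=310 A_ack=2145 B_seq=2145 B_ack=310

310 2145 2145 310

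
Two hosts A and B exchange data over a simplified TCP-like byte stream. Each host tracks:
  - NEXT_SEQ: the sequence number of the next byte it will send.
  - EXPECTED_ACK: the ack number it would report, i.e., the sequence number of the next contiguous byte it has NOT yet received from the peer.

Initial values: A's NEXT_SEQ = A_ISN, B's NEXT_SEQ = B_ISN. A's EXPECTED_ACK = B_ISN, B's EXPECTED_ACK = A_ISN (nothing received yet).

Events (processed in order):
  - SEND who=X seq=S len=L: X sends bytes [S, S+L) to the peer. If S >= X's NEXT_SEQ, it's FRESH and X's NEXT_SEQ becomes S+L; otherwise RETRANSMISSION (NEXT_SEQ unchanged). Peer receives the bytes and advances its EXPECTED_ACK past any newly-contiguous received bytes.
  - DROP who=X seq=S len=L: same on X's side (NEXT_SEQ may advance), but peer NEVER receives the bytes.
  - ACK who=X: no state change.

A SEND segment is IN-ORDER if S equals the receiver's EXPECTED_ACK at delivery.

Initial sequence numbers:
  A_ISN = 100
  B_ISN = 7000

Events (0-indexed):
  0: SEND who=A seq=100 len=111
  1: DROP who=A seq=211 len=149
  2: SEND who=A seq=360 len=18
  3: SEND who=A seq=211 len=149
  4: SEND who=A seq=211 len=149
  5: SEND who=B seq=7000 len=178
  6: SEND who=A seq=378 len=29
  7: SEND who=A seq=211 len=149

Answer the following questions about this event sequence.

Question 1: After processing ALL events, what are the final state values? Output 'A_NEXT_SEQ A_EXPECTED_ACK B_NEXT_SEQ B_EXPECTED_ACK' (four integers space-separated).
Answer: 407 7178 7178 407

Derivation:
After event 0: A_seq=211 A_ack=7000 B_seq=7000 B_ack=211
After event 1: A_seq=360 A_ack=7000 B_seq=7000 B_ack=211
After event 2: A_seq=378 A_ack=7000 B_seq=7000 B_ack=211
After event 3: A_seq=378 A_ack=7000 B_seq=7000 B_ack=378
After event 4: A_seq=378 A_ack=7000 B_seq=7000 B_ack=378
After event 5: A_seq=378 A_ack=7178 B_seq=7178 B_ack=378
After event 6: A_seq=407 A_ack=7178 B_seq=7178 B_ack=407
After event 7: A_seq=407 A_ack=7178 B_seq=7178 B_ack=407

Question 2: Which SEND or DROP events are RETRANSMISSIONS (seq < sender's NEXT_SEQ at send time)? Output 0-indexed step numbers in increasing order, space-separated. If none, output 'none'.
Answer: 3 4 7

Derivation:
Step 0: SEND seq=100 -> fresh
Step 1: DROP seq=211 -> fresh
Step 2: SEND seq=360 -> fresh
Step 3: SEND seq=211 -> retransmit
Step 4: SEND seq=211 -> retransmit
Step 5: SEND seq=7000 -> fresh
Step 6: SEND seq=378 -> fresh
Step 7: SEND seq=211 -> retransmit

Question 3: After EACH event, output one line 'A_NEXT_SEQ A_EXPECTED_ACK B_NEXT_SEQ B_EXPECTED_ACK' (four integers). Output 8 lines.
211 7000 7000 211
360 7000 7000 211
378 7000 7000 211
378 7000 7000 378
378 7000 7000 378
378 7178 7178 378
407 7178 7178 407
407 7178 7178 407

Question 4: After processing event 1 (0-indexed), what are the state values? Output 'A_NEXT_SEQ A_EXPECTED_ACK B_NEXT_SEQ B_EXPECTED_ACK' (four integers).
After event 0: A_seq=211 A_ack=7000 B_seq=7000 B_ack=211
After event 1: A_seq=360 A_ack=7000 B_seq=7000 B_ack=211

360 7000 7000 211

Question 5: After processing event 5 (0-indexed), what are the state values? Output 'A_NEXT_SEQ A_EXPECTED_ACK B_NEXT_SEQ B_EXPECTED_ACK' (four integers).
After event 0: A_seq=211 A_ack=7000 B_seq=7000 B_ack=211
After event 1: A_seq=360 A_ack=7000 B_seq=7000 B_ack=211
After event 2: A_seq=378 A_ack=7000 B_seq=7000 B_ack=211
After event 3: A_seq=378 A_ack=7000 B_seq=7000 B_ack=378
After event 4: A_seq=378 A_ack=7000 B_seq=7000 B_ack=378
After event 5: A_seq=378 A_ack=7178 B_seq=7178 B_ack=378

378 7178 7178 378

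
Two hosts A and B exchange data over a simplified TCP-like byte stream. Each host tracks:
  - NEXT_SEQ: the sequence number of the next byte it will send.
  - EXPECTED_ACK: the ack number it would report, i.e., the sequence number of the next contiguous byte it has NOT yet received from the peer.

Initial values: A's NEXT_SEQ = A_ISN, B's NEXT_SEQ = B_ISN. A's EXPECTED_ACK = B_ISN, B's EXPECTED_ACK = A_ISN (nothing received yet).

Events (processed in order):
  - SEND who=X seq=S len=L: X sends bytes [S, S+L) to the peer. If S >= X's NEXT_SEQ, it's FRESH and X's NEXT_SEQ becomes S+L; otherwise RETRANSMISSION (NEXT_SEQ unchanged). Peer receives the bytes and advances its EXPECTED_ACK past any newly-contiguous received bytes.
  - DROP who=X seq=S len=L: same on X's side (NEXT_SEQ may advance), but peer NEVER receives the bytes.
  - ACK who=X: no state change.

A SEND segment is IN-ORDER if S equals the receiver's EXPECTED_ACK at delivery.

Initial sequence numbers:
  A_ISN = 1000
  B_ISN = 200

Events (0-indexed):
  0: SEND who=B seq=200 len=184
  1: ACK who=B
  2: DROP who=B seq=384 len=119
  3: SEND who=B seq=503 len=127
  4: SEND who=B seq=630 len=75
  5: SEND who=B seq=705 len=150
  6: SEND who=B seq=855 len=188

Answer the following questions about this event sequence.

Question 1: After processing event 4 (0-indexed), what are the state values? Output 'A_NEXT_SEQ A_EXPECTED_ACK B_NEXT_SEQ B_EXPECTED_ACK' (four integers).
After event 0: A_seq=1000 A_ack=384 B_seq=384 B_ack=1000
After event 1: A_seq=1000 A_ack=384 B_seq=384 B_ack=1000
After event 2: A_seq=1000 A_ack=384 B_seq=503 B_ack=1000
After event 3: A_seq=1000 A_ack=384 B_seq=630 B_ack=1000
After event 4: A_seq=1000 A_ack=384 B_seq=705 B_ack=1000

1000 384 705 1000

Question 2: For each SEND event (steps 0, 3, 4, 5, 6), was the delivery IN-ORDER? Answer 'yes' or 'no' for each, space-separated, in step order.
Answer: yes no no no no

Derivation:
Step 0: SEND seq=200 -> in-order
Step 3: SEND seq=503 -> out-of-order
Step 4: SEND seq=630 -> out-of-order
Step 5: SEND seq=705 -> out-of-order
Step 6: SEND seq=855 -> out-of-order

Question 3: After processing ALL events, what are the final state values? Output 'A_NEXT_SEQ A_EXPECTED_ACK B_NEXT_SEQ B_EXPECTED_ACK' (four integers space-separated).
After event 0: A_seq=1000 A_ack=384 B_seq=384 B_ack=1000
After event 1: A_seq=1000 A_ack=384 B_seq=384 B_ack=1000
After event 2: A_seq=1000 A_ack=384 B_seq=503 B_ack=1000
After event 3: A_seq=1000 A_ack=384 B_seq=630 B_ack=1000
After event 4: A_seq=1000 A_ack=384 B_seq=705 B_ack=1000
After event 5: A_seq=1000 A_ack=384 B_seq=855 B_ack=1000
After event 6: A_seq=1000 A_ack=384 B_seq=1043 B_ack=1000

Answer: 1000 384 1043 1000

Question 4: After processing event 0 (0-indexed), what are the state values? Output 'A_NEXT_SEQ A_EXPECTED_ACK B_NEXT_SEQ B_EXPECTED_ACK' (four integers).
After event 0: A_seq=1000 A_ack=384 B_seq=384 B_ack=1000

1000 384 384 1000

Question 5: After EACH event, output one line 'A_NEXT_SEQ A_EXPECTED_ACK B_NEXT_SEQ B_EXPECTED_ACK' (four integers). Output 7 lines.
1000 384 384 1000
1000 384 384 1000
1000 384 503 1000
1000 384 630 1000
1000 384 705 1000
1000 384 855 1000
1000 384 1043 1000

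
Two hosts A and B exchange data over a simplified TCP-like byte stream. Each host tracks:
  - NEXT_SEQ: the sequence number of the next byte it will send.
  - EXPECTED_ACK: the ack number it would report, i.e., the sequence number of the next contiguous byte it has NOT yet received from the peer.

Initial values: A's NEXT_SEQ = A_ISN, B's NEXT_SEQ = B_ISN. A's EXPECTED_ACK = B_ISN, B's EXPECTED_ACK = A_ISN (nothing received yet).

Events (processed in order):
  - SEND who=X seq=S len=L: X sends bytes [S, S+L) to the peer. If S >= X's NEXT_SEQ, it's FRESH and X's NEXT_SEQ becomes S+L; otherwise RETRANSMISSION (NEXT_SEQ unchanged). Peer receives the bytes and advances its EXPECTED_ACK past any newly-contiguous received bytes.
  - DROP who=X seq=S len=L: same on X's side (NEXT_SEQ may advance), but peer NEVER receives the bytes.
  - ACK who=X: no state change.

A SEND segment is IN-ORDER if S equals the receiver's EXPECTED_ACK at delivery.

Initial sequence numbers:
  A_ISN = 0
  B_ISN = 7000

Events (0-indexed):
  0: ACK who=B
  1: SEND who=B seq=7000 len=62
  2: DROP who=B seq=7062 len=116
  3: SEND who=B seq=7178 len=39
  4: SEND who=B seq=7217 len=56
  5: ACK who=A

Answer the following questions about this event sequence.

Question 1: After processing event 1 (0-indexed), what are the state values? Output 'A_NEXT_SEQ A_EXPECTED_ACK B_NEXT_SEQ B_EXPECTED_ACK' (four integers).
After event 0: A_seq=0 A_ack=7000 B_seq=7000 B_ack=0
After event 1: A_seq=0 A_ack=7062 B_seq=7062 B_ack=0

0 7062 7062 0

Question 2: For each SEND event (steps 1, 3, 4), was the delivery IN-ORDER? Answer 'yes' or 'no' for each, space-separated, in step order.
Step 1: SEND seq=7000 -> in-order
Step 3: SEND seq=7178 -> out-of-order
Step 4: SEND seq=7217 -> out-of-order

Answer: yes no no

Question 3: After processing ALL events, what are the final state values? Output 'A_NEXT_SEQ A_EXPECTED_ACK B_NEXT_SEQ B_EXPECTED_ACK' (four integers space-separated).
Answer: 0 7062 7273 0

Derivation:
After event 0: A_seq=0 A_ack=7000 B_seq=7000 B_ack=0
After event 1: A_seq=0 A_ack=7062 B_seq=7062 B_ack=0
After event 2: A_seq=0 A_ack=7062 B_seq=7178 B_ack=0
After event 3: A_seq=0 A_ack=7062 B_seq=7217 B_ack=0
After event 4: A_seq=0 A_ack=7062 B_seq=7273 B_ack=0
After event 5: A_seq=0 A_ack=7062 B_seq=7273 B_ack=0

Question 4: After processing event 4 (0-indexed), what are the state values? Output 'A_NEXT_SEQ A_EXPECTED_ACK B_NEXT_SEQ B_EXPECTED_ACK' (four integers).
After event 0: A_seq=0 A_ack=7000 B_seq=7000 B_ack=0
After event 1: A_seq=0 A_ack=7062 B_seq=7062 B_ack=0
After event 2: A_seq=0 A_ack=7062 B_seq=7178 B_ack=0
After event 3: A_seq=0 A_ack=7062 B_seq=7217 B_ack=0
After event 4: A_seq=0 A_ack=7062 B_seq=7273 B_ack=0

0 7062 7273 0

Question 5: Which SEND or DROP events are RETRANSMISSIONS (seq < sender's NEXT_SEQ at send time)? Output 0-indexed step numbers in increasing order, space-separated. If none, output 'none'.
Step 1: SEND seq=7000 -> fresh
Step 2: DROP seq=7062 -> fresh
Step 3: SEND seq=7178 -> fresh
Step 4: SEND seq=7217 -> fresh

Answer: none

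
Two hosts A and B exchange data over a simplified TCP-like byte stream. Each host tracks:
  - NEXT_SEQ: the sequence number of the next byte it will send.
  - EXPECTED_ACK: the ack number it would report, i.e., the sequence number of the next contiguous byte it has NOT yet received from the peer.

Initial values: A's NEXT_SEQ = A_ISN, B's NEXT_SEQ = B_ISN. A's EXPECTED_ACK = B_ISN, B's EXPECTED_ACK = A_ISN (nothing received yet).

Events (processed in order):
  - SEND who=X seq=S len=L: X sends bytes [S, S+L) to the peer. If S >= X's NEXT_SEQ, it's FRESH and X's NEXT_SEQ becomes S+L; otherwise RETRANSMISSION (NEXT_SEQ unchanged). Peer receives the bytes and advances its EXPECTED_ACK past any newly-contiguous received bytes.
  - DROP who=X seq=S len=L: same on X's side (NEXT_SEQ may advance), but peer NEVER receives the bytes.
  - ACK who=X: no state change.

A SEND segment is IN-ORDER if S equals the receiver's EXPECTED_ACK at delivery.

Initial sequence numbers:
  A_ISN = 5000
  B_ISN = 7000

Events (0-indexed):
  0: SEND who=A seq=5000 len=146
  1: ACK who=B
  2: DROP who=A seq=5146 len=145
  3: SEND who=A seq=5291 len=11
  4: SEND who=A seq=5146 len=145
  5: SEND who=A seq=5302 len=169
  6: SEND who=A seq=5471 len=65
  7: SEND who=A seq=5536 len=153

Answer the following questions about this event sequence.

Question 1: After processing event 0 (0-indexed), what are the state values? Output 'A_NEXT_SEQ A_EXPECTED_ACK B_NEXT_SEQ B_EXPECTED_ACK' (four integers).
After event 0: A_seq=5146 A_ack=7000 B_seq=7000 B_ack=5146

5146 7000 7000 5146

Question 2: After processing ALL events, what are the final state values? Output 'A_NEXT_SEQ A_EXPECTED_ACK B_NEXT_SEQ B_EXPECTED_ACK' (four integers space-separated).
After event 0: A_seq=5146 A_ack=7000 B_seq=7000 B_ack=5146
After event 1: A_seq=5146 A_ack=7000 B_seq=7000 B_ack=5146
After event 2: A_seq=5291 A_ack=7000 B_seq=7000 B_ack=5146
After event 3: A_seq=5302 A_ack=7000 B_seq=7000 B_ack=5146
After event 4: A_seq=5302 A_ack=7000 B_seq=7000 B_ack=5302
After event 5: A_seq=5471 A_ack=7000 B_seq=7000 B_ack=5471
After event 6: A_seq=5536 A_ack=7000 B_seq=7000 B_ack=5536
After event 7: A_seq=5689 A_ack=7000 B_seq=7000 B_ack=5689

Answer: 5689 7000 7000 5689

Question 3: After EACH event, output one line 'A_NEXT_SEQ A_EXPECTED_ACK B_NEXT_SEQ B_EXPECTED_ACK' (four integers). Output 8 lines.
5146 7000 7000 5146
5146 7000 7000 5146
5291 7000 7000 5146
5302 7000 7000 5146
5302 7000 7000 5302
5471 7000 7000 5471
5536 7000 7000 5536
5689 7000 7000 5689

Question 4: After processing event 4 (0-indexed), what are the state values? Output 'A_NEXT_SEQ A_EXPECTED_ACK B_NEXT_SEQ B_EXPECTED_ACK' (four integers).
After event 0: A_seq=5146 A_ack=7000 B_seq=7000 B_ack=5146
After event 1: A_seq=5146 A_ack=7000 B_seq=7000 B_ack=5146
After event 2: A_seq=5291 A_ack=7000 B_seq=7000 B_ack=5146
After event 3: A_seq=5302 A_ack=7000 B_seq=7000 B_ack=5146
After event 4: A_seq=5302 A_ack=7000 B_seq=7000 B_ack=5302

5302 7000 7000 5302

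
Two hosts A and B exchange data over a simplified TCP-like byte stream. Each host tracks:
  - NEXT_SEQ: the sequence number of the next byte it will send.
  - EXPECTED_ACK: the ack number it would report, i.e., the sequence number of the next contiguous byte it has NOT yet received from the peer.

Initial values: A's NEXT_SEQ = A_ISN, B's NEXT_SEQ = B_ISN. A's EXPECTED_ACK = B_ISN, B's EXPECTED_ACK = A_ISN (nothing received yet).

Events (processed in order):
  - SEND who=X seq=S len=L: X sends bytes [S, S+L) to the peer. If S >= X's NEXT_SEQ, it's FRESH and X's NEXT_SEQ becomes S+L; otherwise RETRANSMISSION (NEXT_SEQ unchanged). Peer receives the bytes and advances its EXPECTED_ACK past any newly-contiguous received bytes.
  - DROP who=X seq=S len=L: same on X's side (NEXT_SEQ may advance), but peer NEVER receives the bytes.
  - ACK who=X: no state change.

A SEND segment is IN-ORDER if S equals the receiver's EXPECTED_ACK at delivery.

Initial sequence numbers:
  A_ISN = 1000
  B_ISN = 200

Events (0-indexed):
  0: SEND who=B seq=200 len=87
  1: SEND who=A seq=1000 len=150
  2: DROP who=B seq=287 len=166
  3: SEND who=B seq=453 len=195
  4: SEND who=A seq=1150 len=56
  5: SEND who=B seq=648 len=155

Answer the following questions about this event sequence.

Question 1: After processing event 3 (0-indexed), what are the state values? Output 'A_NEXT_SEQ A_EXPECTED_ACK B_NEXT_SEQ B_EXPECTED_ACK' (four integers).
After event 0: A_seq=1000 A_ack=287 B_seq=287 B_ack=1000
After event 1: A_seq=1150 A_ack=287 B_seq=287 B_ack=1150
After event 2: A_seq=1150 A_ack=287 B_seq=453 B_ack=1150
After event 3: A_seq=1150 A_ack=287 B_seq=648 B_ack=1150

1150 287 648 1150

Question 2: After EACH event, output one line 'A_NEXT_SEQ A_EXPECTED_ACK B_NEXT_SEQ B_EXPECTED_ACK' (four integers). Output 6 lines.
1000 287 287 1000
1150 287 287 1150
1150 287 453 1150
1150 287 648 1150
1206 287 648 1206
1206 287 803 1206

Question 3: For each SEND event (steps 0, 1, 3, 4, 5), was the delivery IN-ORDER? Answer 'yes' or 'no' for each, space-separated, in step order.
Step 0: SEND seq=200 -> in-order
Step 1: SEND seq=1000 -> in-order
Step 3: SEND seq=453 -> out-of-order
Step 4: SEND seq=1150 -> in-order
Step 5: SEND seq=648 -> out-of-order

Answer: yes yes no yes no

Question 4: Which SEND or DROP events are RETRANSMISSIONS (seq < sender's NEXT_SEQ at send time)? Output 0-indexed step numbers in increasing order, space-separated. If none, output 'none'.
Step 0: SEND seq=200 -> fresh
Step 1: SEND seq=1000 -> fresh
Step 2: DROP seq=287 -> fresh
Step 3: SEND seq=453 -> fresh
Step 4: SEND seq=1150 -> fresh
Step 5: SEND seq=648 -> fresh

Answer: none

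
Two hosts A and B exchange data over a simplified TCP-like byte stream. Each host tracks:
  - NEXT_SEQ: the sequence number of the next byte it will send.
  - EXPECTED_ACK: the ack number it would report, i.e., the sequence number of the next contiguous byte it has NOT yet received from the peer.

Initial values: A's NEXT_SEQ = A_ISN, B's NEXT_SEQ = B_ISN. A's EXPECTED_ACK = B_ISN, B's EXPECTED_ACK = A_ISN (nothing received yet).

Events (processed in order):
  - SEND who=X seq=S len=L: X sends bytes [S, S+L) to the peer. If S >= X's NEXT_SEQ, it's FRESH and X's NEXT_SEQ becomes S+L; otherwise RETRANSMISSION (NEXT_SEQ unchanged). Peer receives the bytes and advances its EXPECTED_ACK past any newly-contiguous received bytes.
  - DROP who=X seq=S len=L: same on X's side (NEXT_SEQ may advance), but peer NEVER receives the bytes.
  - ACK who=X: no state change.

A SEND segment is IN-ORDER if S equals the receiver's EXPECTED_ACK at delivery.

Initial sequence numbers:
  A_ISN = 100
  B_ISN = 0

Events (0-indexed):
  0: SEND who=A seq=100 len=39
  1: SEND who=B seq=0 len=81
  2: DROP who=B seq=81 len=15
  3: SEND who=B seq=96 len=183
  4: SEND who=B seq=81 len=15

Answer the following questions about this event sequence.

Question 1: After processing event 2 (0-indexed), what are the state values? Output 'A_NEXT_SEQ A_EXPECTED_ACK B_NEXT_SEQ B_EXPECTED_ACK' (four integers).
After event 0: A_seq=139 A_ack=0 B_seq=0 B_ack=139
After event 1: A_seq=139 A_ack=81 B_seq=81 B_ack=139
After event 2: A_seq=139 A_ack=81 B_seq=96 B_ack=139

139 81 96 139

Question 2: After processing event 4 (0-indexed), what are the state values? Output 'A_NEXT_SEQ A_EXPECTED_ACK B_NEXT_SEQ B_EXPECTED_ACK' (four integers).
After event 0: A_seq=139 A_ack=0 B_seq=0 B_ack=139
After event 1: A_seq=139 A_ack=81 B_seq=81 B_ack=139
After event 2: A_seq=139 A_ack=81 B_seq=96 B_ack=139
After event 3: A_seq=139 A_ack=81 B_seq=279 B_ack=139
After event 4: A_seq=139 A_ack=279 B_seq=279 B_ack=139

139 279 279 139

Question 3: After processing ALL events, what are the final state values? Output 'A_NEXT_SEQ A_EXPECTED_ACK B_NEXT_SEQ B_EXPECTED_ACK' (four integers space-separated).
After event 0: A_seq=139 A_ack=0 B_seq=0 B_ack=139
After event 1: A_seq=139 A_ack=81 B_seq=81 B_ack=139
After event 2: A_seq=139 A_ack=81 B_seq=96 B_ack=139
After event 3: A_seq=139 A_ack=81 B_seq=279 B_ack=139
After event 4: A_seq=139 A_ack=279 B_seq=279 B_ack=139

Answer: 139 279 279 139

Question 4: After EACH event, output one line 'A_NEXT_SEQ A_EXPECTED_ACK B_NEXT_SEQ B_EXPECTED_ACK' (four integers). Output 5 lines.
139 0 0 139
139 81 81 139
139 81 96 139
139 81 279 139
139 279 279 139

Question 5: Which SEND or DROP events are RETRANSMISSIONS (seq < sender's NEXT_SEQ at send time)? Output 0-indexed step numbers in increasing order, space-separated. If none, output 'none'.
Step 0: SEND seq=100 -> fresh
Step 1: SEND seq=0 -> fresh
Step 2: DROP seq=81 -> fresh
Step 3: SEND seq=96 -> fresh
Step 4: SEND seq=81 -> retransmit

Answer: 4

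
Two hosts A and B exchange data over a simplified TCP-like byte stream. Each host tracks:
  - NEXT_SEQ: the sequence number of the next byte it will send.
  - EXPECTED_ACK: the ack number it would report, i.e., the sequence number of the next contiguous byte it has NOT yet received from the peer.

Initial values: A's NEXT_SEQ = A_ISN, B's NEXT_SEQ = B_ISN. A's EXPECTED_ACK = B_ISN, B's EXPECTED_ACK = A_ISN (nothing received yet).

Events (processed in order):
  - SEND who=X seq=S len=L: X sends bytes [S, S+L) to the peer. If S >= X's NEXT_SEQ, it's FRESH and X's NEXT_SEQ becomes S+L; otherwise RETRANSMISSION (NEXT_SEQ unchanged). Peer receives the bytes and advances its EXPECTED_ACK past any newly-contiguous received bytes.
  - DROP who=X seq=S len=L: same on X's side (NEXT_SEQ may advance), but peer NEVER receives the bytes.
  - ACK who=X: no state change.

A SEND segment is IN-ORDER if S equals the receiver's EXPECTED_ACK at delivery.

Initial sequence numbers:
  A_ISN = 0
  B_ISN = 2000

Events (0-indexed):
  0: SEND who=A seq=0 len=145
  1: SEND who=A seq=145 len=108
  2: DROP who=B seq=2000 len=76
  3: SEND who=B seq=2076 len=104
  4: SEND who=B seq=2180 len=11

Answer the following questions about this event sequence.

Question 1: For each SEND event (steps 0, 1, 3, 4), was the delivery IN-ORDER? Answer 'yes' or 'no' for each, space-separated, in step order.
Answer: yes yes no no

Derivation:
Step 0: SEND seq=0 -> in-order
Step 1: SEND seq=145 -> in-order
Step 3: SEND seq=2076 -> out-of-order
Step 4: SEND seq=2180 -> out-of-order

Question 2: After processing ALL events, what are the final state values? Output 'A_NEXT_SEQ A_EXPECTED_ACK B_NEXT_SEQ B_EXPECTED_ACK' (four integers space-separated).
Answer: 253 2000 2191 253

Derivation:
After event 0: A_seq=145 A_ack=2000 B_seq=2000 B_ack=145
After event 1: A_seq=253 A_ack=2000 B_seq=2000 B_ack=253
After event 2: A_seq=253 A_ack=2000 B_seq=2076 B_ack=253
After event 3: A_seq=253 A_ack=2000 B_seq=2180 B_ack=253
After event 4: A_seq=253 A_ack=2000 B_seq=2191 B_ack=253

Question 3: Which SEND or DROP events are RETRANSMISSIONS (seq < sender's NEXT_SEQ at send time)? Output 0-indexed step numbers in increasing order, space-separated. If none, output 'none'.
Step 0: SEND seq=0 -> fresh
Step 1: SEND seq=145 -> fresh
Step 2: DROP seq=2000 -> fresh
Step 3: SEND seq=2076 -> fresh
Step 4: SEND seq=2180 -> fresh

Answer: none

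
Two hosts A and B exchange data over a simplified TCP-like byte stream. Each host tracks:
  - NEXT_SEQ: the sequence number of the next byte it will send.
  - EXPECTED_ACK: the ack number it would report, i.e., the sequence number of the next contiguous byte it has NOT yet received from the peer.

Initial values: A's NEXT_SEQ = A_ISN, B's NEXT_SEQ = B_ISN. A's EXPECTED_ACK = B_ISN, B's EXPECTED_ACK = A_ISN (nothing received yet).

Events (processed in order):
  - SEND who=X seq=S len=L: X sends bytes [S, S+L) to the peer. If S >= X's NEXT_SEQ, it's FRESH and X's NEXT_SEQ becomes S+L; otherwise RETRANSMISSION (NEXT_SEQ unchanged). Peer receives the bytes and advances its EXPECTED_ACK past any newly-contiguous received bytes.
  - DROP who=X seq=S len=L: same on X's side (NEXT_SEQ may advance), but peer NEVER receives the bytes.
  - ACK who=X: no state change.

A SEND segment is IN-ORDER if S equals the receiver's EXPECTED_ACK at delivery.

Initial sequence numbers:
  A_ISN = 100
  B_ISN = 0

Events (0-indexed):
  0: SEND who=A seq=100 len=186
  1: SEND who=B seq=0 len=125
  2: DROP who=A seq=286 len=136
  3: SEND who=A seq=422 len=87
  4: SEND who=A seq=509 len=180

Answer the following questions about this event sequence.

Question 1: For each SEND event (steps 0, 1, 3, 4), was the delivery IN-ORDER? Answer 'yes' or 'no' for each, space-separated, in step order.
Step 0: SEND seq=100 -> in-order
Step 1: SEND seq=0 -> in-order
Step 3: SEND seq=422 -> out-of-order
Step 4: SEND seq=509 -> out-of-order

Answer: yes yes no no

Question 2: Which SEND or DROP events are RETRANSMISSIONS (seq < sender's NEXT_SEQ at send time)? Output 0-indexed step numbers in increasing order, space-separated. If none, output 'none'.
Answer: none

Derivation:
Step 0: SEND seq=100 -> fresh
Step 1: SEND seq=0 -> fresh
Step 2: DROP seq=286 -> fresh
Step 3: SEND seq=422 -> fresh
Step 4: SEND seq=509 -> fresh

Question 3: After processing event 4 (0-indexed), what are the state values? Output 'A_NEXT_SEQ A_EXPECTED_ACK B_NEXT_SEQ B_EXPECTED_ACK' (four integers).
After event 0: A_seq=286 A_ack=0 B_seq=0 B_ack=286
After event 1: A_seq=286 A_ack=125 B_seq=125 B_ack=286
After event 2: A_seq=422 A_ack=125 B_seq=125 B_ack=286
After event 3: A_seq=509 A_ack=125 B_seq=125 B_ack=286
After event 4: A_seq=689 A_ack=125 B_seq=125 B_ack=286

689 125 125 286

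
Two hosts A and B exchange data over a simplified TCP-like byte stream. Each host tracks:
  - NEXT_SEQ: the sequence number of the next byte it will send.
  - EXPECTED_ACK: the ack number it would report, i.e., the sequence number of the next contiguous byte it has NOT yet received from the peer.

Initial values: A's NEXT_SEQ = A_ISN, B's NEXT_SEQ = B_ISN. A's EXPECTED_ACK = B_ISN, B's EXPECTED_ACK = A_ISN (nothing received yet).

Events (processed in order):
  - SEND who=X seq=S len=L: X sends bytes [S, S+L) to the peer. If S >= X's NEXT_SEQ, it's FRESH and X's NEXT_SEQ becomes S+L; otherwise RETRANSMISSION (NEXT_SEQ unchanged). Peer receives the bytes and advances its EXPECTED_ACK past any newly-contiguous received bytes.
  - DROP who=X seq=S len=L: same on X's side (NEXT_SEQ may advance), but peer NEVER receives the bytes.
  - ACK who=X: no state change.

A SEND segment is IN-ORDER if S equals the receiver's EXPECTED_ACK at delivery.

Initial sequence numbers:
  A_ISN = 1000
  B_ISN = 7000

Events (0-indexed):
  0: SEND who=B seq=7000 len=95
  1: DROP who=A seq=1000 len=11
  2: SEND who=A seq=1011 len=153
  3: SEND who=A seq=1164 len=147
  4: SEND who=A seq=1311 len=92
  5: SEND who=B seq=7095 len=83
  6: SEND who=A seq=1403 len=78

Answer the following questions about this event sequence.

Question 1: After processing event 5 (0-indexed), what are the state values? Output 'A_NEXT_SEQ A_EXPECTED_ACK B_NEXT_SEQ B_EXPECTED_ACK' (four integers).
After event 0: A_seq=1000 A_ack=7095 B_seq=7095 B_ack=1000
After event 1: A_seq=1011 A_ack=7095 B_seq=7095 B_ack=1000
After event 2: A_seq=1164 A_ack=7095 B_seq=7095 B_ack=1000
After event 3: A_seq=1311 A_ack=7095 B_seq=7095 B_ack=1000
After event 4: A_seq=1403 A_ack=7095 B_seq=7095 B_ack=1000
After event 5: A_seq=1403 A_ack=7178 B_seq=7178 B_ack=1000

1403 7178 7178 1000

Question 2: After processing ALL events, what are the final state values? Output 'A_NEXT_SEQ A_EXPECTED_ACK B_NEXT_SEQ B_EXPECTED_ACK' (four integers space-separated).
After event 0: A_seq=1000 A_ack=7095 B_seq=7095 B_ack=1000
After event 1: A_seq=1011 A_ack=7095 B_seq=7095 B_ack=1000
After event 2: A_seq=1164 A_ack=7095 B_seq=7095 B_ack=1000
After event 3: A_seq=1311 A_ack=7095 B_seq=7095 B_ack=1000
After event 4: A_seq=1403 A_ack=7095 B_seq=7095 B_ack=1000
After event 5: A_seq=1403 A_ack=7178 B_seq=7178 B_ack=1000
After event 6: A_seq=1481 A_ack=7178 B_seq=7178 B_ack=1000

Answer: 1481 7178 7178 1000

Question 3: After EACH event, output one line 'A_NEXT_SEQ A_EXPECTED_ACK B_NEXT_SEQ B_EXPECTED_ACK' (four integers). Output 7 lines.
1000 7095 7095 1000
1011 7095 7095 1000
1164 7095 7095 1000
1311 7095 7095 1000
1403 7095 7095 1000
1403 7178 7178 1000
1481 7178 7178 1000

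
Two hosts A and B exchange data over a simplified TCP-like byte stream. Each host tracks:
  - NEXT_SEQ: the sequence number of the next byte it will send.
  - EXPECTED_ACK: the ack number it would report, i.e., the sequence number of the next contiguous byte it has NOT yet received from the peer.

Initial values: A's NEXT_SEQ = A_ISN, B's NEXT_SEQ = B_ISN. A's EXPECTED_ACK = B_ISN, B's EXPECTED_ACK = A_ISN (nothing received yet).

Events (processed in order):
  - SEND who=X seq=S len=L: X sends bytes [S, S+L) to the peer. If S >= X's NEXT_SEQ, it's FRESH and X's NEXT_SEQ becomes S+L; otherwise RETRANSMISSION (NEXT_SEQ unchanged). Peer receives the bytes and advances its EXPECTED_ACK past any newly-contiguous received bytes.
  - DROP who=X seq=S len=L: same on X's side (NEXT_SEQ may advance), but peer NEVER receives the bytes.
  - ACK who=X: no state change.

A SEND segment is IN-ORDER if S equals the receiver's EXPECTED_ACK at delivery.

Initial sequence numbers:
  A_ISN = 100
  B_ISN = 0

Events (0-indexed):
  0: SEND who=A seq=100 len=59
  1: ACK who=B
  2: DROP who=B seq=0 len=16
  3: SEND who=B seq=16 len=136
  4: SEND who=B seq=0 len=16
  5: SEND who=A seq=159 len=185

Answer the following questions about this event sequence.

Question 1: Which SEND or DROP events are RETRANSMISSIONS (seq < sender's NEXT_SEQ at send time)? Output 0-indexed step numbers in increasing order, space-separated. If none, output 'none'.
Step 0: SEND seq=100 -> fresh
Step 2: DROP seq=0 -> fresh
Step 3: SEND seq=16 -> fresh
Step 4: SEND seq=0 -> retransmit
Step 5: SEND seq=159 -> fresh

Answer: 4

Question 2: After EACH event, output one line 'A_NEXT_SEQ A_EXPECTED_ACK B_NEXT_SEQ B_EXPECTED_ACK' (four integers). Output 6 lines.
159 0 0 159
159 0 0 159
159 0 16 159
159 0 152 159
159 152 152 159
344 152 152 344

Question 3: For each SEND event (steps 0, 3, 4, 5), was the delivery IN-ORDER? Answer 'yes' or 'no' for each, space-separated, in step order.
Answer: yes no yes yes

Derivation:
Step 0: SEND seq=100 -> in-order
Step 3: SEND seq=16 -> out-of-order
Step 4: SEND seq=0 -> in-order
Step 5: SEND seq=159 -> in-order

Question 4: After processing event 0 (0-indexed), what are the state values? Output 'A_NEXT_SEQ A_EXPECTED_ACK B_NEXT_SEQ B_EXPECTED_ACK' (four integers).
After event 0: A_seq=159 A_ack=0 B_seq=0 B_ack=159

159 0 0 159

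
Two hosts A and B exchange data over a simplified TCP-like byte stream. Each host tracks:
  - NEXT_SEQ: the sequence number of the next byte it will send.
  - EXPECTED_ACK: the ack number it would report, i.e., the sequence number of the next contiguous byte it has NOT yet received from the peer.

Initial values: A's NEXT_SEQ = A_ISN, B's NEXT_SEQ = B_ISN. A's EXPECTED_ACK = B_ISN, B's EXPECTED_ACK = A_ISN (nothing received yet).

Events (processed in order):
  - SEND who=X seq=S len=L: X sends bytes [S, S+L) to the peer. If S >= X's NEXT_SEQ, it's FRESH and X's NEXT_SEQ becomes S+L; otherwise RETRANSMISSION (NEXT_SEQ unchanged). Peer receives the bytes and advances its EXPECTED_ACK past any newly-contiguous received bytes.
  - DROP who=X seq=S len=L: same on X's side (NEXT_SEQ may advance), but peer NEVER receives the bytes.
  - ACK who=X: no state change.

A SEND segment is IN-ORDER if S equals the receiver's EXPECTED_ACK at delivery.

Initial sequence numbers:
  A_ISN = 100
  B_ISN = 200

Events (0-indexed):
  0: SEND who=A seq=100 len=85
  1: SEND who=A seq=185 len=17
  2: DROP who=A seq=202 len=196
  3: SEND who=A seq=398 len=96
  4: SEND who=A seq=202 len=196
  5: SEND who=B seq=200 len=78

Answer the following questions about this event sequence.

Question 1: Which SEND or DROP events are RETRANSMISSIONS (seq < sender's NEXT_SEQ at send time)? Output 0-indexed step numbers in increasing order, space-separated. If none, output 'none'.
Answer: 4

Derivation:
Step 0: SEND seq=100 -> fresh
Step 1: SEND seq=185 -> fresh
Step 2: DROP seq=202 -> fresh
Step 3: SEND seq=398 -> fresh
Step 4: SEND seq=202 -> retransmit
Step 5: SEND seq=200 -> fresh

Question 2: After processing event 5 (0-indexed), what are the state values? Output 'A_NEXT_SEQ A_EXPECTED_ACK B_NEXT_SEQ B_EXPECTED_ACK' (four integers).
After event 0: A_seq=185 A_ack=200 B_seq=200 B_ack=185
After event 1: A_seq=202 A_ack=200 B_seq=200 B_ack=202
After event 2: A_seq=398 A_ack=200 B_seq=200 B_ack=202
After event 3: A_seq=494 A_ack=200 B_seq=200 B_ack=202
After event 4: A_seq=494 A_ack=200 B_seq=200 B_ack=494
After event 5: A_seq=494 A_ack=278 B_seq=278 B_ack=494

494 278 278 494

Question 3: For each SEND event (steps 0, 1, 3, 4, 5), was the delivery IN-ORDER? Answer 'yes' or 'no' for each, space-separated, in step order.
Answer: yes yes no yes yes

Derivation:
Step 0: SEND seq=100 -> in-order
Step 1: SEND seq=185 -> in-order
Step 3: SEND seq=398 -> out-of-order
Step 4: SEND seq=202 -> in-order
Step 5: SEND seq=200 -> in-order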